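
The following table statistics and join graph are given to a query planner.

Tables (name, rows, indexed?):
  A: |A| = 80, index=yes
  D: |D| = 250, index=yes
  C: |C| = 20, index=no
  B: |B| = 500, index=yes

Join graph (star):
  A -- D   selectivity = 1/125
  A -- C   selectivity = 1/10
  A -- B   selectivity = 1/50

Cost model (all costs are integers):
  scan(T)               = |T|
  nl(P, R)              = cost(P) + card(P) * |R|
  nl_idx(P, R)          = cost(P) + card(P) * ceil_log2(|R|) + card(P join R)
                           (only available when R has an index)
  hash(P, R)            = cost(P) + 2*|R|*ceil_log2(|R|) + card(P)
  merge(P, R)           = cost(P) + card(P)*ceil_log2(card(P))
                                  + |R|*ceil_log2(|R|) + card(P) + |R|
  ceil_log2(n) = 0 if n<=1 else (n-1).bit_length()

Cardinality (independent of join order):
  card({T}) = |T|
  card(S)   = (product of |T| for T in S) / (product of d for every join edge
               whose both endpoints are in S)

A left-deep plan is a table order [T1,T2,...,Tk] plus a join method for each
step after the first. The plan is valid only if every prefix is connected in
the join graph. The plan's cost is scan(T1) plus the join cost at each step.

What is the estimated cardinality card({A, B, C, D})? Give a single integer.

3200

Tables in S: A(80), B(500), C(20), D(250)
Edges inside S: A-D(d=125), A-C(d=10), A-B(d=50)
numerator = 80 * 500 * 20 * 250 = 200000000
denominator = 125 * 10 * 50 = 62500
card(S) = 200000000 / 62500 = 3200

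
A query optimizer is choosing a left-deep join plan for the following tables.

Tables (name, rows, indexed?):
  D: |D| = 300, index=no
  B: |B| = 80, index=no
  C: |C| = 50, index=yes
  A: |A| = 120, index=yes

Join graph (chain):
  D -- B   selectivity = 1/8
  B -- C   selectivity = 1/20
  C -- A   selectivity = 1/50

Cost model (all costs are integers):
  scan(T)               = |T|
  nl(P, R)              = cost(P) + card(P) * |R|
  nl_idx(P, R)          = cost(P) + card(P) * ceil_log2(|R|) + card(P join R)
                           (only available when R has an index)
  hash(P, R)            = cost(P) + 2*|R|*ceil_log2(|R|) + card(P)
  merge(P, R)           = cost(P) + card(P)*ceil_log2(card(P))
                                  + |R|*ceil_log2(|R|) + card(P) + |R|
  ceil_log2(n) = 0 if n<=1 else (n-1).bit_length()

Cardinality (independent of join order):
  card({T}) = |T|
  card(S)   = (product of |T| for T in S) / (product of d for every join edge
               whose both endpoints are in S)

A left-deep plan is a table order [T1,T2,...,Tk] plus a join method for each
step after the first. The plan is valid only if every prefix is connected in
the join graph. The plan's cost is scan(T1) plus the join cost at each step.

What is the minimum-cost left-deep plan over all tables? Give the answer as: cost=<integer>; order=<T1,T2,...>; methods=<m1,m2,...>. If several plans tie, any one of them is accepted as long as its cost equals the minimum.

cost=7640; order=C,A,B,D; methods=nl_idx,hash,hash

Selinger DP (subsets sized 1..n):
  {D}: scan cost=300, card=300
  {B}: scan cost=80, card=80
  {C}: scan cost=50, card=50
  {A}: scan cost=120, card=120
  {BD}: card=3000; try (B,hash)→1720, (D,merge)→3720, (B,merge)→3940, (D,hash)→5560, (D,nl)→24080, (B,nl)→24300; best=1720 via (B,hash)
  {BC}: card=200; try (C,hash)→760, (C,nl_idx)→760, (B,merge)→1040, (C,merge)→1070, (B,hash)→1220, (B,nl)→4050 …(+1); best=760 via (C,hash)
  {AC}: card=120; try (A,nl_idx)→520, (C,hash)→840, (C,nl_idx)→960, (A,merge)→1360, (C,merge)→1430, (A,hash)→1780 …(+2); best=520 via (A,nl_idx)
  {BCD}: card=7500; try (C,hash)→5320, (D,merge)→5560, (D,hash)→6360, (C,nl_idx)→27220, (C,merge)→41070, (D,nl)→60760 …(+1); best=5320 via (C,hash)
  {ABC}: card=480; try (B,hash)→1760, (B,merge)→2120, (A,hash)→2640, (A,nl_idx)→2640, (A,merge)→3520, (B,nl)→10120 …(+1); best=1760 via (B,hash)
  {ABCD}: card=18000; try (D,hash)→7640, (D,merge)→9560, (A,hash)→14500, (A,nl_idx)→75820, (A,merge)→111280, (D,nl)→145760 …(+1); best=7640 via (D,hash)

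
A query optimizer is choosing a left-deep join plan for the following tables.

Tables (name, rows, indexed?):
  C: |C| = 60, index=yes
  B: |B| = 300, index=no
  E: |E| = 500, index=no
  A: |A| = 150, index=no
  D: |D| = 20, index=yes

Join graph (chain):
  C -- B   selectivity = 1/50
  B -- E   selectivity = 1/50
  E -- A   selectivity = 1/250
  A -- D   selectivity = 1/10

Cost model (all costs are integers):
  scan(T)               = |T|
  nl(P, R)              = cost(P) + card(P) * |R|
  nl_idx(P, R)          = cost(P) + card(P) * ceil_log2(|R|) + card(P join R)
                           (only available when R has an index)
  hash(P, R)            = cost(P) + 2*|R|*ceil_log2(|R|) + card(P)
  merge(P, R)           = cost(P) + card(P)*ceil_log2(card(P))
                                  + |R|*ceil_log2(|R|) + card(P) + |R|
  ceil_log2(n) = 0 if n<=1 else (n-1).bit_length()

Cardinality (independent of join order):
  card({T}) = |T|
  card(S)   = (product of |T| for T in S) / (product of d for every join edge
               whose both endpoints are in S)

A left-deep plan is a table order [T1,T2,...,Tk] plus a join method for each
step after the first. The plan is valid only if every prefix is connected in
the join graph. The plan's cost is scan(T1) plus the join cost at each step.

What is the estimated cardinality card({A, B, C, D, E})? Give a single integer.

4320

Tables in S: A(150), B(300), C(60), D(20), E(500)
Edges inside S: C-B(d=50), B-E(d=50), E-A(d=250), A-D(d=10)
numerator = 150 * 300 * 60 * 20 * 500 = 27000000000
denominator = 50 * 50 * 250 * 10 = 6250000
card(S) = 27000000000 / 6250000 = 4320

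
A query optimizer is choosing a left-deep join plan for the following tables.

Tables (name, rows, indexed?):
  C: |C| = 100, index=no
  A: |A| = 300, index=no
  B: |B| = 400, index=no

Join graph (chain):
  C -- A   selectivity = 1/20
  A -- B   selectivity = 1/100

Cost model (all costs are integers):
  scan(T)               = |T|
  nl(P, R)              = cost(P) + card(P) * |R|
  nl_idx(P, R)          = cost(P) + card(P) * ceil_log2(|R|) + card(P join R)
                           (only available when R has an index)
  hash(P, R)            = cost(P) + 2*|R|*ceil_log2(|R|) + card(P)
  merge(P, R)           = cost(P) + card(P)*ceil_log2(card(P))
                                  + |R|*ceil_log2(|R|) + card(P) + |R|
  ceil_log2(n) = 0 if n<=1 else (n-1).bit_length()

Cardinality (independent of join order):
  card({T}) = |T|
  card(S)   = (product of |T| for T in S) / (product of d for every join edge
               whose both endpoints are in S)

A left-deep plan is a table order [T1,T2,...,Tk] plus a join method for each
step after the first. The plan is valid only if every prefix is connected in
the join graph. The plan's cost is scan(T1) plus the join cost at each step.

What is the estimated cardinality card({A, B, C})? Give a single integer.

6000

Tables in S: A(300), B(400), C(100)
Edges inside S: C-A(d=20), A-B(d=100)
numerator = 300 * 400 * 100 = 12000000
denominator = 20 * 100 = 2000
card(S) = 12000000 / 2000 = 6000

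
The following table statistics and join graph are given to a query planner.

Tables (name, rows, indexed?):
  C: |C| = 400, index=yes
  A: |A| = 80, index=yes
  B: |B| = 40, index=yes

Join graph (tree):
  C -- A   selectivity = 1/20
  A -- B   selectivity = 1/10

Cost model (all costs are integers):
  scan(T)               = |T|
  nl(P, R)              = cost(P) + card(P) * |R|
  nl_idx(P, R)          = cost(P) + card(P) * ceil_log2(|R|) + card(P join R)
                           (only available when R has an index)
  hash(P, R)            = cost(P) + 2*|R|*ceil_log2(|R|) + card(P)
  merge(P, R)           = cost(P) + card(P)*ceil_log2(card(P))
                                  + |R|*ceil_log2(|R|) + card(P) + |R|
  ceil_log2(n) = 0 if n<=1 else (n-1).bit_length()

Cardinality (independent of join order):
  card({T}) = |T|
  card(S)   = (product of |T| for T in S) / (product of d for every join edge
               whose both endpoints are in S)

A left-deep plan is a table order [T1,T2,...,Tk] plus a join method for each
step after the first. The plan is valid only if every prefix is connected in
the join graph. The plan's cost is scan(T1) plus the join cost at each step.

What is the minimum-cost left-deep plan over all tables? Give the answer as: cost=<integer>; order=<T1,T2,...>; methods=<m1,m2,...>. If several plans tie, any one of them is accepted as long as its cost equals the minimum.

Selinger DP (subsets sized 1..n):
  {C}: scan cost=400, card=400
  {A}: scan cost=80, card=80
  {B}: scan cost=40, card=40
  {AC}: card=1600; try (A,hash)→1920, (C,nl_idx)→2400, (C,merge)→4720, (A,nl_idx)→4800, (A,merge)→5040, (C,hash)→7360 …(+2); best=1920 via (A,hash)
  {AB}: card=320; try (B,hash)→640, (A,nl_idx)→640, (B,nl_idx)→880, (A,merge)→960, (B,merge)→1000, (A,hash)→1200 …(+2); best=640 via (B,hash)
  {ABC}: card=6400; try (B,hash)→4000, (C,merge)→7840, (C,hash)→8160, (C,nl_idx)→9920, (B,nl_idx)→17920, (B,merge)→21400 …(+2); best=4000 via (B,hash)

cost=4000; order=C,A,B; methods=hash,hash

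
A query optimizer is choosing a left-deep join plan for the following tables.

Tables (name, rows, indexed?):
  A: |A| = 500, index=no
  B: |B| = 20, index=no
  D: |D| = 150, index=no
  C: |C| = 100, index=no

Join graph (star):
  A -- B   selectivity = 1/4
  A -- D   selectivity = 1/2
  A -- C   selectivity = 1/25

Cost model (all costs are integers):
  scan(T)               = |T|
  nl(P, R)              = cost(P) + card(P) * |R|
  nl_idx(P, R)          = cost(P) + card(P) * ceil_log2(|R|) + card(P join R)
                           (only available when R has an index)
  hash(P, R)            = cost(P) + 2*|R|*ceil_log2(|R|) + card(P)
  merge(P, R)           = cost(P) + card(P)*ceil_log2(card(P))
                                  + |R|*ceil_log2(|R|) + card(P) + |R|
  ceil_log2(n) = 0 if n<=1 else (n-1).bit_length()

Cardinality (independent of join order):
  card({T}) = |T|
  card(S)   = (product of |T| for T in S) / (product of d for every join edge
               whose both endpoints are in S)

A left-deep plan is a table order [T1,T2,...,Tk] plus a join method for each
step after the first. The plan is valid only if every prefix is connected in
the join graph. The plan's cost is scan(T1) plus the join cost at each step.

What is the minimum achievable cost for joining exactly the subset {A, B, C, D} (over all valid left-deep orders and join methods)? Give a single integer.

17000

Selinger DP over subsets of {A,B,C,D}:
  {A}: scan cost=500, card=500
  {B}: scan cost=20, card=20
  {D}: scan cost=150, card=150
  {C}: scan cost=100, card=100
  {AB}: card=2500; try (B,hash)→1200, (A,merge)→5140, (B,merge)→5620, (A,hash)→9040, (A,nl)→10020, (B,nl)→10500; best=1200 via (B,hash)
  {AD}: card=37500; try (D,hash)→3400, (A,merge)→6500, (D,merge)→6850, (A,hash)→9300, (A,nl)→75150, (D,nl)→75500; best=3400 via (D,hash)
  {AC}: card=2000; try (C,hash)→2400, (A,merge)→5900, (C,merge)→6300, (A,hash)→9200, (A,nl)→50100, (C,nl)→50500; best=2400 via (C,hash)
  {ABD}: card=187500; try (D,hash)→6100, (D,merge)→35050, (B,hash)→41100, (D,nl)→376200, (B,merge)→641020, (B,nl)→753400; best=6100 via (D,hash)
  {ABC}: card=10000; try (B,hash)→4600, (C,hash)→5100, (B,merge)→26520, (C,merge)→34500, (B,nl)→42400, (C,nl)→251200; best=4600 via (B,hash)
  {ACD}: card=150000; try (D,hash)→6800, (D,merge)→27750, (C,hash)→42300, (D,nl)→302400, (C,merge)→641700, (C,nl)→3753400; best=6800 via (D,hash)
  {ABCD}: card=750000; try (D,hash)→17000, (D,merge)→155950, (B,hash)→157000, (C,hash)→195000, (D,nl)→1504600, (B,merge)→2856920 …(+3); best=17000 via (D,hash)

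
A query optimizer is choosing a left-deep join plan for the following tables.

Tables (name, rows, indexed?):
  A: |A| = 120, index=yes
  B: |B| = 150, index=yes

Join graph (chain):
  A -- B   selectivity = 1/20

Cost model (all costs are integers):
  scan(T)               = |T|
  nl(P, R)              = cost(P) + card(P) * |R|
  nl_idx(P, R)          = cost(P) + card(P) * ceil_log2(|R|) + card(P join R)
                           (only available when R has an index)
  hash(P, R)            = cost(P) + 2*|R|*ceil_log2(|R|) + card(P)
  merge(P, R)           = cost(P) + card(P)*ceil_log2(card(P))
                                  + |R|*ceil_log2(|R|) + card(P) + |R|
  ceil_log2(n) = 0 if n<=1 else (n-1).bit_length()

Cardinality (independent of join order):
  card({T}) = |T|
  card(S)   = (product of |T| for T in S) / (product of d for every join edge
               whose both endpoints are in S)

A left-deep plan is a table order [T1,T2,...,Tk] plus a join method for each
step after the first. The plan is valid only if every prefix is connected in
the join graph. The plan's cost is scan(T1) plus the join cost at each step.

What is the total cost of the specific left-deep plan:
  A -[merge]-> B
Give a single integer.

2430

step 1: scan A: cost=120, card=120
step 2: join B via merge
    card(P join B) = 120*150/(20) = 900
    cost = 120 + 120*7 + 150*8 + 120 + 150 = 2430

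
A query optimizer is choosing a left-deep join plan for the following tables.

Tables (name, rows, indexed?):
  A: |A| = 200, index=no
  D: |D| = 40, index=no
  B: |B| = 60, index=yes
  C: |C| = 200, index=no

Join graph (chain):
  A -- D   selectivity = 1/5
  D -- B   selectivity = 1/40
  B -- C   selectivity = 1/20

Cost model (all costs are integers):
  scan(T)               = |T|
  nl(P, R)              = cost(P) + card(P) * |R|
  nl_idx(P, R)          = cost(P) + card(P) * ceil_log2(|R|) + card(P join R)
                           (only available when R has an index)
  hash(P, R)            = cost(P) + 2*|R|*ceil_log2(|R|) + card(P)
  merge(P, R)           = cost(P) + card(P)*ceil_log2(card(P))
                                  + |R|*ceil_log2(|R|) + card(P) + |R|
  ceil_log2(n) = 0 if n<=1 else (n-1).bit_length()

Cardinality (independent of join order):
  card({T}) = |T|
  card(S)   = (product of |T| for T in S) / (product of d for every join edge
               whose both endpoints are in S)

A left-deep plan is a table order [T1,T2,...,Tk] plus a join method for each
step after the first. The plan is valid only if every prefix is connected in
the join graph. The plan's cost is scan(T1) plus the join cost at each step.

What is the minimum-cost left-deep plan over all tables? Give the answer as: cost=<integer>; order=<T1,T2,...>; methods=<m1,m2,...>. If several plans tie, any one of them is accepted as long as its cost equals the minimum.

Selinger DP (subsets sized 1..n):
  {A}: scan cost=200, card=200
  {D}: scan cost=40, card=40
  {B}: scan cost=60, card=60
  {C}: scan cost=200, card=200
  {AD}: card=1600; try (D,hash)→880, (A,merge)→2120, (D,merge)→2280, (A,hash)→3280, (A,nl)→8040, (D,nl)→8200; best=880 via (D,hash)
  {BD}: card=60; try (B,nl_idx)→340, (D,hash)→600, (B,merge)→740, (D,merge)→760, (B,hash)→800, (B,nl)→2440 …(+1); best=340 via (B,nl_idx)
  {BC}: card=600; try (B,hash)→1120, (B,nl_idx)→2000, (C,merge)→2280, (B,merge)→2420, (C,hash)→3320, (C,nl)→12060 …(+1); best=1120 via (B,hash)
  {ABD}: card=2400; try (A,merge)→2560, (B,hash)→3200, (A,hash)→3600, (A,nl)→12340, (B,nl_idx)→12880, (B,merge)→20500 …(+1); best=2560 via (A,merge)
  {BCD}: card=600; try (D,hash)→2200, (C,merge)→2560, (C,hash)→3600, (D,merge)→8000, (C,nl)→12340, (D,nl)→25120; best=2200 via (D,hash)
  {ABCD}: card=24000; try (A,hash)→6000, (C,hash)→8160, (A,merge)→10600, (C,merge)→35560, (A,nl)→122200, (C,nl)→482560; best=6000 via (A,hash)

cost=6000; order=C,B,D,A; methods=hash,hash,hash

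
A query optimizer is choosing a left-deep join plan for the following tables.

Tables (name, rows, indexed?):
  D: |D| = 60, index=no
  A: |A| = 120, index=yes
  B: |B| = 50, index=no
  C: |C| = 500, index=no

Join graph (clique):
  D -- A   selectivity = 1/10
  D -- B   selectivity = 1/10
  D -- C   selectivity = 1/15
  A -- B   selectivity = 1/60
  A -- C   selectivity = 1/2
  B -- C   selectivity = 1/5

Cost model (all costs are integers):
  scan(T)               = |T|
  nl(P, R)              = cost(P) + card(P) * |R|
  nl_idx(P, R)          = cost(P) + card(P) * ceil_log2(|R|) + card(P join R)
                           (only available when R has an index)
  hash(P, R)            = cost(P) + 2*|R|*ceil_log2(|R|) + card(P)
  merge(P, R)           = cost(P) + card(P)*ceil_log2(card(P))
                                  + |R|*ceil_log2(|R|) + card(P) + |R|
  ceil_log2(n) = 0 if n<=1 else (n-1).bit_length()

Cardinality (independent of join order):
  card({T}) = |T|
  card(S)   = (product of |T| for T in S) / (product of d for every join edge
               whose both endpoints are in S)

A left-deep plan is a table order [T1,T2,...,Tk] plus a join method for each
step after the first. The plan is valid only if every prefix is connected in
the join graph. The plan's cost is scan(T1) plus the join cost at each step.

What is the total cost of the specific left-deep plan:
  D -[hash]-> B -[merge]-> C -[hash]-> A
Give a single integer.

12400

step 1: scan D: cost=60, card=60
step 2: join B via hash
    card(P join B) = 60*50/(10) = 300
    cost = 60 + 2*50*6 + 60 = 720
step 3: join C via merge
    card(P join C) = 300*500/(15*5) = 2000
    cost = 720 + 300*9 + 500*9 + 300 + 500 = 8720
step 4: join A via hash
    card(P join A) = 2000*120/(10*60*2) = 200
    cost = 8720 + 2*120*7 + 2000 = 12400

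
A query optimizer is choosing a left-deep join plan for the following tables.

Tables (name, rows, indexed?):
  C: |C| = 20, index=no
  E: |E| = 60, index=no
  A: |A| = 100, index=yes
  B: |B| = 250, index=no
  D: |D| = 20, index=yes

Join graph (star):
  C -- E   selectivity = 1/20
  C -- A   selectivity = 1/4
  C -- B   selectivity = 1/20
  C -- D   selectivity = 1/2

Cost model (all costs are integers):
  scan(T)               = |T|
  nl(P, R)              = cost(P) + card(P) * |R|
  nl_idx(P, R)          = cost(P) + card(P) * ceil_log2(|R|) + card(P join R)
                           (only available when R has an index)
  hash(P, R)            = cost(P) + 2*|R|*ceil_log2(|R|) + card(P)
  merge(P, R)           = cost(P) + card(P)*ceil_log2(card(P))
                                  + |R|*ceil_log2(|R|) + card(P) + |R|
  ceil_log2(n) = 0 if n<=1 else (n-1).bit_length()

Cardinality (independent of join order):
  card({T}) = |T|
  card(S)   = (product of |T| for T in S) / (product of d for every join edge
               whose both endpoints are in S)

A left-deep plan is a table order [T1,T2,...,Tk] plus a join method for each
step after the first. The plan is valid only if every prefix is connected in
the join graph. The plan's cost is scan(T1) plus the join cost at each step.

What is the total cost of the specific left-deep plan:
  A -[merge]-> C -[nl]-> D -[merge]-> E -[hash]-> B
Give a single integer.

100440

step 1: scan A: cost=100, card=100
step 2: join C via merge
    card(P join C) = 100*20/(4) = 500
    cost = 100 + 100*7 + 20*5 + 100 + 20 = 1020
step 3: join D via nl
    card(P join D) = 500*20/(2) = 5000
    cost = 1020 + 500*20 = 11020
step 4: join E via merge
    card(P join E) = 5000*60/(20) = 15000
    cost = 11020 + 5000*13 + 60*6 + 5000 + 60 = 81440
step 5: join B via hash
    card(P join B) = 15000*250/(20) = 187500
    cost = 81440 + 2*250*8 + 15000 = 100440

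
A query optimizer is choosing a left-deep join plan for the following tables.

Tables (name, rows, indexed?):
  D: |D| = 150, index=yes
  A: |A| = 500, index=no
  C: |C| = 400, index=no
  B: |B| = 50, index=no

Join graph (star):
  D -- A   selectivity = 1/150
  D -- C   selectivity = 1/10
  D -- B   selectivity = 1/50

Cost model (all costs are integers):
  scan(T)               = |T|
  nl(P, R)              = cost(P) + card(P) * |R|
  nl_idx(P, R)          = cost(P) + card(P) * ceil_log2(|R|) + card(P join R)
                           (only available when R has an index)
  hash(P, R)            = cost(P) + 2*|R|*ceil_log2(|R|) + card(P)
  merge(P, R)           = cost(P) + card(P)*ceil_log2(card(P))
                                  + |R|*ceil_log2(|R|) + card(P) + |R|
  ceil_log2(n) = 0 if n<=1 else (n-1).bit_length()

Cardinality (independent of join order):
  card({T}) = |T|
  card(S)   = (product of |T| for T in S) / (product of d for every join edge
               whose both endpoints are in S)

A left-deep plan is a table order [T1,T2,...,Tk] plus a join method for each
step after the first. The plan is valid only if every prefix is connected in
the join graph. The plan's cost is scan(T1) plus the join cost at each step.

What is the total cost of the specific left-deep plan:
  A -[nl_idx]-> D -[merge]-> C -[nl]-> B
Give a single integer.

1014000

step 1: scan A: cost=500, card=500
step 2: join D via nl_idx
    card(P join D) = 500*150/(150) = 500
    cost = 500 + 500*8 + 500 = 5000
step 3: join C via merge
    card(P join C) = 500*400/(10) = 20000
    cost = 5000 + 500*9 + 400*9 + 500 + 400 = 14000
step 4: join B via nl
    card(P join B) = 20000*50/(50) = 20000
    cost = 14000 + 20000*50 = 1014000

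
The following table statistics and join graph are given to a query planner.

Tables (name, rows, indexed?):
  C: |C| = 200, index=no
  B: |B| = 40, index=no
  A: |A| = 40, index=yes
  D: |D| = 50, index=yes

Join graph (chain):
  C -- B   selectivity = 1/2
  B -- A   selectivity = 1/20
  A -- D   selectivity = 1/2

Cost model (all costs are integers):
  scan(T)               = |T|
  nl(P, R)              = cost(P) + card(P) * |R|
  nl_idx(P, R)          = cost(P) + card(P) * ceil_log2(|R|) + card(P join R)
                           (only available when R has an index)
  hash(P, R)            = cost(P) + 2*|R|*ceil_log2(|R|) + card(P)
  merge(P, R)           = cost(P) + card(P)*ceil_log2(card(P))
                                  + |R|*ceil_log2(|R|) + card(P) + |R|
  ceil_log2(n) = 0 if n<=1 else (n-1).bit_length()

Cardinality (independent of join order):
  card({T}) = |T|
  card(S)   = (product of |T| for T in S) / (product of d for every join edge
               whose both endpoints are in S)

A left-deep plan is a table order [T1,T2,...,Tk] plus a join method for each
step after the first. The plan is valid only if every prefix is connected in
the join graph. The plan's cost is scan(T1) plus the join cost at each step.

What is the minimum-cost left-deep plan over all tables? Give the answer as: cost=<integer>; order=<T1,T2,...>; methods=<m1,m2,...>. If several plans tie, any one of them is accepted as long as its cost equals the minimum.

Selinger DP (subsets sized 1..n):
  {C}: scan cost=200, card=200
  {B}: scan cost=40, card=40
  {A}: scan cost=40, card=40
  {D}: scan cost=50, card=50
  {BC}: card=4000; try (B,hash)→880, (C,merge)→2120, (B,merge)→2280, (C,hash)→3280, (C,nl)→8040, (B,nl)→8200; best=880 via (B,hash)
  {AB}: card=80; try (A,nl_idx)→360, (B,hash)→560, (A,hash)→560, (B,merge)→600, (A,merge)→600, (B,nl)→1640 …(+1); best=360 via (A,nl_idx)
  {AD}: card=1000; try (A,hash)→580, (D,merge)→670, (D,hash)→680, (A,merge)→680, (D,nl_idx)→1280, (A,nl_idx)→1350 …(+2); best=580 via (A,hash)
  {ABC}: card=8000; try (C,merge)→2800, (C,hash)→3640, (A,hash)→5360, (C,nl)→16360, (A,nl_idx)→32880, (A,merge)→53160 …(+1); best=2800 via (C,merge)
  {ABD}: card=2000; try (D,hash)→1040, (D,merge)→1350, (B,hash)→2060, (D,nl_idx)→2840, (D,nl)→4360, (B,merge)→11860 …(+1); best=1040 via (D,hash)
  {ABCD}: card=200000; try (C,hash)→6240, (D,hash)→11400, (C,merge)→26840, (D,merge)→115150, (D,nl_idx)→250800, (C,nl)→401040 …(+1); best=6240 via (C,hash)

cost=6240; order=B,A,D,C; methods=nl_idx,hash,hash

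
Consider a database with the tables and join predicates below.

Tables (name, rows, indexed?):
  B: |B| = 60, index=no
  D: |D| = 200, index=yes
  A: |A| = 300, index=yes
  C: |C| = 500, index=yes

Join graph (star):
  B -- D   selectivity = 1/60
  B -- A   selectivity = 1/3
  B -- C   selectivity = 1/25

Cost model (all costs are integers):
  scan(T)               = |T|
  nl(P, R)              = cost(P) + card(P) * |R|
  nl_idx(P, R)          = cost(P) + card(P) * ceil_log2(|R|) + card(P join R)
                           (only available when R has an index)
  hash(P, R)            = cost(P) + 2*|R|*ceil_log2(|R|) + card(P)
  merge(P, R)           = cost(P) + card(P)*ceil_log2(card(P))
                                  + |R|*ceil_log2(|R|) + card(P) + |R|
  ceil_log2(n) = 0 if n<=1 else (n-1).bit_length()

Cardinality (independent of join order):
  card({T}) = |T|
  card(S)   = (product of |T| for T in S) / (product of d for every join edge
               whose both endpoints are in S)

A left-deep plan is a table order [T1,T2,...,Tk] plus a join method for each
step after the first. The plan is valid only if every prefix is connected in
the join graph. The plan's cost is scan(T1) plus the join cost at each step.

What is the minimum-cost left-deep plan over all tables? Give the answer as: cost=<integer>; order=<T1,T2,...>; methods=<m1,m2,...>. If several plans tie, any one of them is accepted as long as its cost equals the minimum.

cost=15520; order=C,B,D,A; methods=hash,hash,hash

Selinger DP (subsets sized 1..n):
  {B}: scan cost=60, card=60
  {D}: scan cost=200, card=200
  {A}: scan cost=300, card=300
  {C}: scan cost=500, card=500
  {BD}: card=200; try (D,nl_idx)→740, (B,hash)→1120, (D,merge)→2280, (B,merge)→2420, (D,hash)→3320, (D,nl)→12060 …(+1); best=740 via (D,nl_idx)
  {AB}: card=6000; try (B,hash)→1320, (A,merge)→3480, (B,merge)→3720, (A,hash)→5520, (A,nl_idx)→6600, (A,nl)→18060 …(+1); best=1320 via (B,hash)
  {BC}: card=1200; try (B,hash)→1720, (C,nl_idx)→1800, (C,merge)→5480, (B,merge)→5920, (C,hash)→9120, (C,nl)→30060 …(+1); best=1720 via (B,hash)
  {ABD}: card=20000; try (A,merge)→5540, (A,hash)→6340, (D,hash)→10520, (A,nl_idx)→22540, (A,nl)→60740, (D,nl_idx)→69320 …(+2); best=5540 via (A,merge)
  {BCD}: card=4000; try (D,hash)→6120, (C,nl_idx)→6540, (C,merge)→7540, (C,hash)→9940, (D,nl_idx)→15320, (D,merge)→17920 …(+2); best=6120 via (D,hash)
  {ABC}: card=120000; try (A,hash)→8320, (C,hash)→16320, (A,merge)→19120, (C,merge)→90320, (A,nl_idx)→132520, (C,nl_idx)→175320 …(+2); best=8320 via (A,hash)
  {ABCD}: card=400000; try (A,hash)→15520, (C,hash)→34540, (A,merge)→61120, (D,hash)→131520, (C,merge)→330540, (A,nl_idx)→442120 …(+6); best=15520 via (A,hash)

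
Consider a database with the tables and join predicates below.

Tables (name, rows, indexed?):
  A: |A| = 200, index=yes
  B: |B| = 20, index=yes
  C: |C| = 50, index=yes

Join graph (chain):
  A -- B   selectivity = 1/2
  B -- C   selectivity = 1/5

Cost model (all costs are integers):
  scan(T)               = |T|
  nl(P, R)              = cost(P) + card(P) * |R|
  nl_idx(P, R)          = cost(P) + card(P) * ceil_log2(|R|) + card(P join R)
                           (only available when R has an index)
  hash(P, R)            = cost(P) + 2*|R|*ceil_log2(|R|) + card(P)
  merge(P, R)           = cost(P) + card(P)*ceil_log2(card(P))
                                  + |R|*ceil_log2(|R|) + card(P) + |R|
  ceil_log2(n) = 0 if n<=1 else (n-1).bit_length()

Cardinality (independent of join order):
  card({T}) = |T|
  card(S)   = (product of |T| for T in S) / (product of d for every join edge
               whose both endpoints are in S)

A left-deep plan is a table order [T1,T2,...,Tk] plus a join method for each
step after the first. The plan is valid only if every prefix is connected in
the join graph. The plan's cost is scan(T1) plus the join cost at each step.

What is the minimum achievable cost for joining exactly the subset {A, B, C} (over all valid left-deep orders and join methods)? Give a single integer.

Selinger DP over subsets of {A,B,C}:
  {A}: scan cost=200, card=200
  {B}: scan cost=20, card=20
  {C}: scan cost=50, card=50
  {AB}: card=2000; try (B,hash)→600, (A,merge)→1940, (B,merge)→2120, (A,nl_idx)→2180, (B,nl_idx)→3200, (A,hash)→3240 …(+2); best=600 via (B,hash)
  {BC}: card=200; try (B,hash)→300, (C,nl_idx)→340, (C,merge)→490, (B,nl_idx)→500, (B,merge)→520, (C,hash)→640 …(+2); best=300 via (B,hash)
  {ABC}: card=20000; try (C,hash)→3200, (A,hash)→3700, (A,merge)→3900, (A,nl_idx)→21900, (C,merge)→24950, (C,nl_idx)→32600 …(+2); best=3200 via (C,hash)

3200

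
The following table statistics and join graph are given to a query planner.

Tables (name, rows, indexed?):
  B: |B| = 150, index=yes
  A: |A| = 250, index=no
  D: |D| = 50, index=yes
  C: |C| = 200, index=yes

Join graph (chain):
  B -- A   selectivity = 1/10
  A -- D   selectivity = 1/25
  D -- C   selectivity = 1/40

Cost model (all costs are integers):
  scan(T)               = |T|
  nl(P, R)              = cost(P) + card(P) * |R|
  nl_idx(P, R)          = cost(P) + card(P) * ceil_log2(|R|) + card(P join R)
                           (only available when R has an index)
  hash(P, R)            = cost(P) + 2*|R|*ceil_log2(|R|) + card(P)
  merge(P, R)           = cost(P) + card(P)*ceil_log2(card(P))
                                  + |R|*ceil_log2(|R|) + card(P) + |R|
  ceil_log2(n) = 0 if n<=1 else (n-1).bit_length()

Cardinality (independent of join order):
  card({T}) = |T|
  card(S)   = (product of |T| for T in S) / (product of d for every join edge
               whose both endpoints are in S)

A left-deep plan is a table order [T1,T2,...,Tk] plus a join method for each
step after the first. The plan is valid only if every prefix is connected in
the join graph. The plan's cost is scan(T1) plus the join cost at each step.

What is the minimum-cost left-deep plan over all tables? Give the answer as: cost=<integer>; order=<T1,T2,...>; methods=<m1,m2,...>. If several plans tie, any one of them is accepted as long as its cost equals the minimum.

cost=9700; order=A,D,C,B; methods=hash,hash,hash

Selinger DP (subsets sized 1..n):
  {B}: scan cost=150, card=150
  {A}: scan cost=250, card=250
  {D}: scan cost=50, card=50
  {C}: scan cost=200, card=200
  {AB}: card=3750; try (B,hash)→2900, (A,merge)→3750, (B,merge)→3850, (A,hash)→4300, (B,nl_idx)→6000, (A,nl)→37650 …(+1); best=2900 via (B,hash)
  {AD}: card=500; try (D,hash)→1100, (D,nl_idx)→2250, (A,merge)→2650, (D,merge)→2850, (A,hash)→4100, (A,nl)→12550 …(+1); best=1100 via (D,hash)
  {CD}: card=250; try (C,nl_idx)→700, (D,hash)→1000, (D,nl_idx)→1650, (C,merge)→2200, (D,merge)→2350, (C,hash)→3300 …(+2); best=700 via (C,nl_idx)
  {ABD}: card=7500; try (B,hash)→4000, (D,hash)→7250, (B,merge)→7450, (B,nl_idx)→12600, (D,nl_idx)→32900, (D,merge)→52000 …(+2); best=4000 via (B,hash)
  {ACD}: card=2500; try (C,hash)→4800, (A,hash)→4950, (A,merge)→5200, (C,nl_idx)→7600, (C,merge)→7900, (A,nl)→63200 …(+1); best=4800 via (C,hash)
  {ABCD}: card=37500; try (B,hash)→9700, (C,hash)→14700, (B,merge)→38650, (B,nl_idx)→62300, (C,nl_idx)→101500, (C,merge)→110800 …(+2); best=9700 via (B,hash)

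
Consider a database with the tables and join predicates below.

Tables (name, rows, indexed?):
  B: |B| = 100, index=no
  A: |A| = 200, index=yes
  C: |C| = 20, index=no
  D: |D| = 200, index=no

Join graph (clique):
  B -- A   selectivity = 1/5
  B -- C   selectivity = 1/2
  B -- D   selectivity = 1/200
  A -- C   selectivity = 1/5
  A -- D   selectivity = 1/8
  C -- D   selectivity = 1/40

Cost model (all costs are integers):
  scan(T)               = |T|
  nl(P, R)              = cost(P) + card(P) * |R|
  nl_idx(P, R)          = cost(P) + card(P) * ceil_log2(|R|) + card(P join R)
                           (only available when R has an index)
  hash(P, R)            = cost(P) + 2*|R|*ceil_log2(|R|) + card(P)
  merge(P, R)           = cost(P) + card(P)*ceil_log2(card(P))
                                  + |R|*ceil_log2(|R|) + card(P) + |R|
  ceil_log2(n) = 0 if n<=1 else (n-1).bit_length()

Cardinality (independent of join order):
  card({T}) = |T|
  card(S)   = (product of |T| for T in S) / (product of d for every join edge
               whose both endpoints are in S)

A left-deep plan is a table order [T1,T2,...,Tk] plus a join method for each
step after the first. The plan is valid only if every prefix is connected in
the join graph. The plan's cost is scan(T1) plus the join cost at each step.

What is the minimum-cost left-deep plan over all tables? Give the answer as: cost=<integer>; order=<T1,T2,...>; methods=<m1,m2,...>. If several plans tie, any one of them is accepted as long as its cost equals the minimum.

Selinger DP (subsets sized 1..n):
  {B}: scan cost=100, card=100
  {A}: scan cost=200, card=200
  {C}: scan cost=20, card=20
  {D}: scan cost=200, card=200
  {AB}: card=4000; try (B,hash)→1800, (A,merge)→2700, (B,merge)→2800, (A,hash)→3400, (A,nl_idx)→4900, (A,nl)→20100 …(+1); best=1800 via (B,hash)
  {BC}: card=1000; try (C,hash)→400, (B,merge)→940, (C,merge)→1020, (B,hash)→1440, (B,nl)→2020, (C,nl)→2100; best=400 via (C,hash)
  {BD}: card=100; try (B,hash)→1800, (D,merge)→2700, (B,merge)→2800, (D,hash)→3400, (D,nl)→20100, (B,nl)→20200; best=1800 via (B,hash)
  {AC}: card=800; try (C,hash)→600, (A,nl_idx)→980, (A,merge)→1940, (C,merge)→2120, (A,hash)→3240, (A,nl)→4020 …(+1); best=600 via (C,hash)
  {AD}: card=5000; try (D,hash)→3600, (A,hash)→3600, (D,merge)→3800, (A,merge)→3800, (A,nl_idx)→6800, (D,nl)→40200 …(+1); best=3600 via (D,hash)
  {CD}: card=100; try (C,hash)→600, (D,merge)→1940, (C,merge)→2120, (D,hash)→3240, (D,nl)→4020, (C,nl)→4200; best=600 via (C,hash)
  {ABC}: card=8000; try (B,hash)→2800, (A,hash)→4600, (C,hash)→6000, (B,merge)→10200, (A,merge)→13200, (A,nl_idx)→16400 …(+4); best=2800 via (B,hash)
  {ABD}: card=500; try (A,nl_idx)→3100, (A,merge)→4400, (A,hash)→5100, (D,hash)→9000, (B,hash)→10000, (A,nl)→21800 …(+4); best=3100 via (A,nl_idx)
  {BCD}: card=25; try (C,hash)→2100, (B,hash)→2100, (B,merge)→2200, (C,merge)→2720, (C,nl)→3800, (D,hash)→4600 …(+3); best=2100 via (C,hash)
  {ACD}: card=500; try (A,nl_idx)→1900, (A,merge)→3200, (A,hash)→3900, (D,hash)→4600, (C,hash)→8800, (D,merge)→11200 …(+4); best=1900 via (A,nl_idx)
  {ABCD}: card=25; try (A,nl_idx)→2325, (C,hash)→3800, (B,hash)→3800, (A,merge)→4050, (A,hash)→5325, (A,nl)→7100 …(+7); best=2325 via (A,nl_idx)

cost=2325; order=D,B,C,A; methods=hash,hash,nl_idx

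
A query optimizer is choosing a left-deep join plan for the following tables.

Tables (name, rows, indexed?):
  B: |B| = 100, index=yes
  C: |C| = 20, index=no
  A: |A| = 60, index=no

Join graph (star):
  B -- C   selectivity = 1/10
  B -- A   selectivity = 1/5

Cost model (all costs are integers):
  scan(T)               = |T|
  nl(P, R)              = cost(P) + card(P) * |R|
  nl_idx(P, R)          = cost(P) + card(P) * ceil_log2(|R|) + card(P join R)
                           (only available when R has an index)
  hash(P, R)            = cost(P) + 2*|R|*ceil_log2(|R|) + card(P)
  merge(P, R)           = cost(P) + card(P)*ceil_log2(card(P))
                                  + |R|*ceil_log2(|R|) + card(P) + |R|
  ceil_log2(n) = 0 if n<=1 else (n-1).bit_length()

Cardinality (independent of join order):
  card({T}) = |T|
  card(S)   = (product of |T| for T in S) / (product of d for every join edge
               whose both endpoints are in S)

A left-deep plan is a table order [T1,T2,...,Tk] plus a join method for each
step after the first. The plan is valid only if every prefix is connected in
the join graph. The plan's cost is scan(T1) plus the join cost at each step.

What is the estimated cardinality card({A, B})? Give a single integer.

1200

Tables in S: A(60), B(100)
Edges inside S: B-A(d=5)
numerator = 60 * 100 = 6000
denominator = 5 = 5
card(S) = 6000 / 5 = 1200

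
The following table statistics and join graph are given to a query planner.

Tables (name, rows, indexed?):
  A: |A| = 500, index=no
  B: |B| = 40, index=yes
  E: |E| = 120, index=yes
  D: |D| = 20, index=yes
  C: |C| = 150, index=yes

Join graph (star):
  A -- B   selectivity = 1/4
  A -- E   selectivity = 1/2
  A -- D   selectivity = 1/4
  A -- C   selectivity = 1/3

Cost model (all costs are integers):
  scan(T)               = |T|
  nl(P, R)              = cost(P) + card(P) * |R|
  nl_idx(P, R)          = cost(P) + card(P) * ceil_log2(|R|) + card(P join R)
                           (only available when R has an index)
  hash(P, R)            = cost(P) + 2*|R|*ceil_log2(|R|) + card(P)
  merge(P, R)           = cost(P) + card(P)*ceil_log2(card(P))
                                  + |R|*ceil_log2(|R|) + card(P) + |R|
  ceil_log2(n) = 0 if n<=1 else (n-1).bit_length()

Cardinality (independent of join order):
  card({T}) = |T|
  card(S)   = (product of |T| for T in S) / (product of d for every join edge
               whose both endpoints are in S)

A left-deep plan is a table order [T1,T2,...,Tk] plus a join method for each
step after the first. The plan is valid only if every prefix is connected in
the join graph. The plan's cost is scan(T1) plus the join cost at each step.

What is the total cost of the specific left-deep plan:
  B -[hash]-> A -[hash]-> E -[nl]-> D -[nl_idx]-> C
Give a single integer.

93015760

step 1: scan B: cost=40, card=40
step 2: join A via hash
    card(P join A) = 40*500/(4) = 5000
    cost = 40 + 2*500*9 + 40 = 9080
step 3: join E via hash
    card(P join E) = 5000*120/(2) = 300000
    cost = 9080 + 2*120*7 + 5000 = 15760
step 4: join D via nl
    card(P join D) = 300000*20/(4) = 1500000
    cost = 15760 + 300000*20 = 6015760
step 5: join C via nl_idx
    card(P join C) = 1500000*150/(3) = 75000000
    cost = 6015760 + 1500000*8 + 75000000 = 93015760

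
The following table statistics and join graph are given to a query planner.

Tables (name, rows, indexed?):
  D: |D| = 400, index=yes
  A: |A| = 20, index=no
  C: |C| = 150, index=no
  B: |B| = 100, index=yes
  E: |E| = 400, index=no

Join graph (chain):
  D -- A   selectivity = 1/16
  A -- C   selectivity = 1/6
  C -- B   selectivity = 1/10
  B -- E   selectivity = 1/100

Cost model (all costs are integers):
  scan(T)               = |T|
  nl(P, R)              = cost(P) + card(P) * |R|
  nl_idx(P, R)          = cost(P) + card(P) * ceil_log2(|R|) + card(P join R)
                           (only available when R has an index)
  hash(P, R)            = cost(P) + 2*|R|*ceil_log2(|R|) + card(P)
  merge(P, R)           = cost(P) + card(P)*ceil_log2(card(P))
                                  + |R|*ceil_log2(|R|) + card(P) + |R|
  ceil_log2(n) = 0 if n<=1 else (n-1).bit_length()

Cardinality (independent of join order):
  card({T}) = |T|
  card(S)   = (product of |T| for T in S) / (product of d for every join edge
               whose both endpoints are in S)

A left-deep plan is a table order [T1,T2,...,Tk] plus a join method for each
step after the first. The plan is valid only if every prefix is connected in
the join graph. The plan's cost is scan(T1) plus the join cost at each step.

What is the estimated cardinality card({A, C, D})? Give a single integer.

Tables in S: A(20), C(150), D(400)
Edges inside S: D-A(d=16), A-C(d=6)
numerator = 20 * 150 * 400 = 1200000
denominator = 16 * 6 = 96
card(S) = 1200000 / 96 = 12500

12500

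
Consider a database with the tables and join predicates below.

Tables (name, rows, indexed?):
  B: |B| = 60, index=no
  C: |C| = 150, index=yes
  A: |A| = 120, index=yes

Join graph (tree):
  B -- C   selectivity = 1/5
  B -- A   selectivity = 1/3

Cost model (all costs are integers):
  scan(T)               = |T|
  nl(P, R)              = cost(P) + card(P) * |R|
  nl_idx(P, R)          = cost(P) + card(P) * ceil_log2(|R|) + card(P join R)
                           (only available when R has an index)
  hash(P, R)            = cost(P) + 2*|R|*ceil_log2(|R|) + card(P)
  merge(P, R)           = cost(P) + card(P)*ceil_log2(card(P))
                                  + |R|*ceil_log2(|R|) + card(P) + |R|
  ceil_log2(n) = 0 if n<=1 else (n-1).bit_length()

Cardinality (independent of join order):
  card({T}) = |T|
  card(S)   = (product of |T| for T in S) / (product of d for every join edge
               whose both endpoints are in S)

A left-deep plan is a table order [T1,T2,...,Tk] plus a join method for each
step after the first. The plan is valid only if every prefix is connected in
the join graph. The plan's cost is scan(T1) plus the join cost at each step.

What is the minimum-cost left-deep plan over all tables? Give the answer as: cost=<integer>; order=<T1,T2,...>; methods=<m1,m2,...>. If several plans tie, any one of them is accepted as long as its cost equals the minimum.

Selinger DP (subsets sized 1..n):
  {B}: scan cost=60, card=60
  {C}: scan cost=150, card=150
  {A}: scan cost=120, card=120
  {BC}: card=1800; try (B,hash)→1020, (C,merge)→1830, (B,merge)→1920, (C,nl_idx)→2340, (C,hash)→2520, (C,nl)→9060 …(+1); best=1020 via (B,hash)
  {AB}: card=2400; try (B,hash)→960, (A,merge)→1440, (B,merge)→1500, (A,hash)→1800, (A,nl_idx)→2880, (A,nl)→7260 …(+1); best=960 via (B,hash)
  {ABC}: card=72000; try (A,hash)→4500, (C,hash)→5760, (A,merge)→23580, (C,merge)→33510, (A,nl_idx)→85620, (C,nl_idx)→92160 …(+2); best=4500 via (A,hash)

cost=4500; order=C,B,A; methods=hash,hash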